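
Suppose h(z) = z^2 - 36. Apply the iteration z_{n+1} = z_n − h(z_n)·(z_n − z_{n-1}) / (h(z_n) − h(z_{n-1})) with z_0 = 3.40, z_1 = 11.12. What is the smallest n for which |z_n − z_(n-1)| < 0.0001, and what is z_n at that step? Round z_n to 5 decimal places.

n = 7, z_n = 6.00000

h(3.40) = -24.4400000, h(11.12) = 87.6544000
z_2 = 11.1200000 − 87.6544000·(7.7200000)/(112.0944000) = 5.0831956;  |Δ| = 6.0368044
h(5.0831956) = -10.1611226
z_3 = 5.0831956 − (-10.1611226)·(-6.0368044)/(-97.8155226) = 5.7103017;  |Δ| = 0.6271061
h(5.7103017) = -3.3924547
z_4 = 5.7103017 − (-3.3924547)·(0.6271061)/(6.7686678) = 6.0246071;  |Δ| = 0.3143054
h(6.0246071) = 0.2958907
z_5 = 6.0246071 − 0.2958907·(0.3143054)/(3.6883455) = 5.9993925;  |Δ| = 0.0252146
h(5.9993925) = -0.0072893
z_6 = 5.9993925 − (-0.0072893)·(-0.0252146)/(-0.3031800) = 5.9999988;  |Δ| = 0.0006062
h(5.9999988) = -0.0000149
z_7 = 5.9999988 − (-0.0000149)·(0.0006062)/(0.0072744) = 6.0000000;  |Δ| = 0.0000012
|z_7 − z_6| = 0.0000012 < 0.0001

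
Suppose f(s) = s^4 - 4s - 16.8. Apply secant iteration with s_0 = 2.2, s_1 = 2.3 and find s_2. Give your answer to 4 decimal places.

2.2523

f(2.2) = -2.174400, f(2.3) = 1.984100
s_2 = 2.300000 − 1.984100·(2.300000 − 2.200000) / (1.984100 − (-2.174400)) = 2.300000 − (0.198410)/(4.158500) = 2.252288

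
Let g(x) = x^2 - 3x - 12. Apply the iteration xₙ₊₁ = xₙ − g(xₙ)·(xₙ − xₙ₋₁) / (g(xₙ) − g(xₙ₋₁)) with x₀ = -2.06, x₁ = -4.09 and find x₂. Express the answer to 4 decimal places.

g(-2.06) = -1.576400, g(-4.09) = 16.998100
x₂ = -4.090000 − 16.998100·(-4.090000 − (-2.060000)) / (16.998100 − (-1.576400)) = -4.090000 − (-34.506143)/(18.574500) = -2.232284

-2.2323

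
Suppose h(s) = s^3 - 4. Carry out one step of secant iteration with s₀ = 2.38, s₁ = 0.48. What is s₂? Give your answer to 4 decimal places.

1.0327

h(2.38) = 9.481272, h(0.48) = -3.889408
s₂ = 0.480000 − (-3.889408)·(0.480000 − 2.380000) / (-3.889408 − 9.481272) = 0.480000 − (7.389875)/(-13.370680) = 1.032693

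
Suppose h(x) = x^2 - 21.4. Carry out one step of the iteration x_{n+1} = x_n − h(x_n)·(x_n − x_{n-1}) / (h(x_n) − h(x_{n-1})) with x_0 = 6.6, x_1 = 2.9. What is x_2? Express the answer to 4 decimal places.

4.2674

h(6.6) = 22.160000, h(2.9) = -12.990000
x_2 = 2.900000 − (-12.990000)·(2.900000 − 6.600000) / (-12.990000 − 22.160000) = 2.900000 − (48.063000)/(-35.150000) = 4.267368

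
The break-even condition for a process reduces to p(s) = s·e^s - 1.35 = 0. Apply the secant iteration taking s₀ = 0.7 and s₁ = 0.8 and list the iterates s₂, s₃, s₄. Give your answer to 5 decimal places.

0.68392, 0.68248, 0.68234

p(0.7) = 0.0596269, p(0.8) = 0.4304327
s₂ = 0.8000000 − 0.4304327·(0.8000000 − 0.7000000) / (0.4304327 − 0.0596269) = 0.8000000 − (0.0430433)/(0.3708058) = 0.6839196
p(0.6839196) = 0.0052756
s₃ = 0.6839196 − 0.0052756·(0.6839196 − 0.8000000) / (0.0052756 − 0.4304327) = 0.6839196 − (-0.0006124)/(-0.4251572) = 0.6824793
p(0.6824793) = 0.0004747
s₄ = 0.6824793 − 0.0004747·(0.6824793 − 0.6839196) / (0.0004747 − 0.0052756) = 0.6824793 − (-0.0000007)/(-0.0048009) = 0.6823369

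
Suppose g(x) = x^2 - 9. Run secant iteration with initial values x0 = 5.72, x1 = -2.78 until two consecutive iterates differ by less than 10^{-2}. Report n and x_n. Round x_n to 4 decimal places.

n = 5, x_n = -3.0000

g(5.72) = 23.718400, g(-2.78) = -1.271600
x2 = -2.780000 − (-1.271600)·(-8.500000)/(-24.990000) = -2.347483;  |Δ| = 0.432517
g(-2.347483) = -3.489324
x3 = -2.347483 − (-3.489324)·(0.432517)/(-2.217724) = -3.027997;  |Δ| = 0.680514
g(-3.027997) = 0.168765
x4 = -3.027997 − 0.168765·(-0.680514)/(3.658089) = -2.996602;  |Δ| = 0.031395
g(-2.996602) = -0.020379
x5 = -2.996602 − (-0.020379)·(0.031395)/(-0.189145) = -2.999984;  |Δ| = 0.003383
|x5 − x4| = 0.003383 < 10^{-2}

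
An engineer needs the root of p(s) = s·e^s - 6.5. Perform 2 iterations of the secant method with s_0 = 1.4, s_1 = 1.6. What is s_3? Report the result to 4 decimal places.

p(1.4) = -0.822720, p(1.6) = 1.424852
s_2 = 1.600000 − 1.424852·(1.600000 − 1.400000) / (1.424852 − (-0.822720)) = 1.600000 − (0.284970)/(2.247572) = 1.473210
p(1.473210) = -0.072066
s_3 = 1.473210 − (-0.072066)·(1.473210 − 1.600000) / (-0.072066 − 1.424852) = 1.473210 − (0.009137)/(-1.496918) = 1.479314

1.4793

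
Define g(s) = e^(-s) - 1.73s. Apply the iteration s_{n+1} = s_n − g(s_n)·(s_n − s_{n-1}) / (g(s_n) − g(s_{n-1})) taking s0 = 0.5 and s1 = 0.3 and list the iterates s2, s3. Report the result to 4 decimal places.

0.3924, 0.3910

g(0.5) = -0.258469, g(0.3) = 0.221818
s2 = 0.300000 − 0.221818·(0.300000 − 0.500000) / (0.221818 − (-0.258469)) = 0.300000 − (-0.044364)/(0.480288) = 0.392369
g(0.392369) = -0.003343
s3 = 0.392369 − (-0.003343)·(0.392369 − 0.300000) / (-0.003343 − 0.221818) = 0.392369 − (-0.000309)/(-0.225162) = 0.390997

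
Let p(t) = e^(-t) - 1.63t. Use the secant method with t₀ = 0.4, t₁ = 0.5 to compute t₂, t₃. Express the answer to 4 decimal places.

p(0.4) = 0.018320, p(0.5) = -0.208469
t₂ = 0.500000 − (-0.208469)·(0.500000 − 0.400000) / (-0.208469 − 0.018320) = 0.500000 − (-0.020847)/(-0.226789) = 0.408078
p(0.408078) = -0.000240
t₃ = 0.408078 − (-0.000240)·(0.408078 − 0.500000) / (-0.000240 − (-0.208469)) = 0.408078 − (0.000022)/(0.208229) = 0.407972

0.4081, 0.4080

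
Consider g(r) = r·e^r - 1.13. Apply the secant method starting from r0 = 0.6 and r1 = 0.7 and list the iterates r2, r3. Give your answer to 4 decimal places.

0.6116, 0.6124

g(0.6) = -0.036729, g(0.7) = 0.279627
r2 = 0.700000 − 0.279627·(0.700000 − 0.600000) / (0.279627 − (-0.036729)) = 0.700000 − (0.027963)/(0.316356) = 0.611610
g(0.611610) = -0.002560
r3 = 0.611610 − (-0.002560)·(0.611610 − 0.700000) / (-0.002560 − 0.279627) = 0.611610 − (0.000226)/(-0.282187) = 0.612412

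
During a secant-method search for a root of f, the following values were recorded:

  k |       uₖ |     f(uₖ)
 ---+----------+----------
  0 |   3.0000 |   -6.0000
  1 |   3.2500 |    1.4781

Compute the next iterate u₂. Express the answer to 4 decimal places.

u₂ = 3.2500 − 1.4781·(3.2500 − 3.0000) / (1.4781 − (-6.0000))
   = 3.2500 − (0.369525)/(7.478100) = 3.200586

3.2006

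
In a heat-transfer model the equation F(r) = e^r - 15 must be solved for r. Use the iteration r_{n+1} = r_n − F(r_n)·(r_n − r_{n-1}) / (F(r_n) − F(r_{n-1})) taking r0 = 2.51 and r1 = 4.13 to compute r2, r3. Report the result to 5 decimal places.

2.59754, 2.64688

F(2.51) = -2.6950699, F(4.13) = 47.1779229
r2 = 4.1300000 − 47.1779229·(4.1300000 − 2.5100000) / (47.1779229 − (-2.6950699)) = 4.1300000 − (76.4282352)/(49.8729929) = 2.5975426
F(2.5975426) = -1.5693066
r3 = 2.5975426 − (-1.5693066)·(2.5975426 − 4.1300000) / (-1.5693066 − 47.1779229) = 2.5975426 − (2.4048955)/(-48.7472296) = 2.6468766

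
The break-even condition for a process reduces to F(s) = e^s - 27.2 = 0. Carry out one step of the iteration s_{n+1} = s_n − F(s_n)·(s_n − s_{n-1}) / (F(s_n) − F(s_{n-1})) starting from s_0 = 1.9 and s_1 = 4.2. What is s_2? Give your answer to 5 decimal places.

F(1.9) = -20.5141056, F(4.2) = 39.4863310
s_2 = 4.2000000 − 39.4863310·(4.2000000 − 1.9000000) / (39.4863310 − (-20.5141056)) = 4.2000000 − (90.8185614)/(60.0004366) = 2.6863683

2.68637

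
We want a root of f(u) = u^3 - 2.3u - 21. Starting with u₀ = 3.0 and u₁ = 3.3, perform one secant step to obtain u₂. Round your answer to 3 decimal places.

f(3.0) = -0.90000, f(3.3) = 7.34700
u₂ = 3.30000 − 7.34700·(3.30000 − 3.00000) / (7.34700 − (-0.90000)) = 3.30000 − (2.20410)/(8.24700) = 3.03274

3.033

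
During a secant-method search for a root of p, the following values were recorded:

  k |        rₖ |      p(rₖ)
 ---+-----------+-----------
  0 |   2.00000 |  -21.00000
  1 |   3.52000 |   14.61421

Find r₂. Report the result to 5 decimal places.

r₂ = 3.52000 − 14.61421·(3.52000 − 2.00000) / (14.61421 − (-21.00000))
   = 3.52000 − (22.2135992)/(35.6142100) = 2.8962715

2.89627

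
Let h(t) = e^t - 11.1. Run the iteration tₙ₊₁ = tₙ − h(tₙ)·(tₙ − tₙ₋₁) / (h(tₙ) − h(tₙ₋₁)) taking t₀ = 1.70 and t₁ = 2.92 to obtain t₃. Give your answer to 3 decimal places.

2.363

h(1.70) = -5.62605, h(2.92) = 7.44129
t₂ = 2.92000 − 7.44129·(2.92000 − 1.70000) / (7.44129 − (-5.62605)) = 2.92000 − (9.07837)/(13.06734) = 2.22526
h(2.22526) = -1.84409
t₃ = 2.22526 − (-1.84409)·(2.22526 − 2.92000) / (-1.84409 − 7.44129) = 2.22526 − (1.28116)/(-9.28537) = 2.36324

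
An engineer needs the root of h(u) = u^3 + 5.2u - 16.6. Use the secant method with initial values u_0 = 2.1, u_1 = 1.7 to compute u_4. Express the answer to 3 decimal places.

1.891

h(2.1) = 3.58100, h(1.7) = -2.84700
u_2 = 1.70000 − (-2.84700)·(1.70000 − 2.10000) / (-2.84700 − 3.58100) = 1.70000 − (1.13880)/(-6.42800) = 1.87716
h(1.87716) = -0.22413
u_3 = 1.87716 − (-0.22413)·(1.87716 − 1.70000) / (-0.22413 − (-2.84700)) = 1.87716 − (-0.03971)/(2.62287) = 1.89230
h(1.89230) = 0.01592
u_4 = 1.89230 − 0.01592·(1.89230 − 1.87716) / (0.01592 − (-0.22413)) = 1.89230 − (0.00024)/(0.24005) = 1.89130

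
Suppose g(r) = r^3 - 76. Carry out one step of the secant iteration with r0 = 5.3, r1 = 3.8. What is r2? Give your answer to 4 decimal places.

g(5.3) = 72.877000, g(3.8) = -21.128000
r2 = 3.800000 − (-21.128000)·(3.800000 − 5.300000) / (-21.128000 − 72.877000) = 3.800000 − (31.692000)/(-94.005000) = 4.137131

4.1371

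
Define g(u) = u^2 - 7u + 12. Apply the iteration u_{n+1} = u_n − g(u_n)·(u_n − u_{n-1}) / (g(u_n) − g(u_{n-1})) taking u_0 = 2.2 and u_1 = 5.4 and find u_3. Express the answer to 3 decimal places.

g(2.2) = 1.44000, g(5.4) = 3.36000
u_2 = 5.40000 − 3.36000·(5.40000 − 2.20000) / (3.36000 − 1.44000) = 5.40000 − (10.75200)/(1.92000) = -0.20000
g(-0.20000) = 13.44000
u_3 = -0.20000 − 13.44000·(-0.20000 − 5.40000) / (13.44000 − 3.36000) = -0.20000 − (-75.26400)/(10.08000) = 7.26667

7.267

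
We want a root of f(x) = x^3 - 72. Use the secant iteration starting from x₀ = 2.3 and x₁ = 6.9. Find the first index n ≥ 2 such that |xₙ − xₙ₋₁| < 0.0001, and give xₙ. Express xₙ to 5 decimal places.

f(2.3) = -59.8330000, f(6.9) = 256.5090000
x₂ = 6.9000000 − 256.5090000·(4.6000000)/(316.3420000) = 3.1700451;  |Δ| = 3.7299549
f(3.1700451) = -40.1436280
x₃ = 3.1700451 − (-40.1436280)·(-3.7299549)/(-296.6526280) = 3.6747901;  |Δ| = 0.5047450
f(3.6747901) = -22.3753341
x₄ = 3.6747901 − (-22.3753341)·(0.5047450)/(17.7682939) = 4.3104075;  |Δ| = 0.6356174
f(4.3104075) = 8.0857017
x₅ = 4.3104075 − 8.0857017·(0.6356174)/(30.4610358) = 4.1416866;  |Δ| = 0.1687209
f(4.1416866) = -0.9552977
x₆ = 4.1416866 − (-0.9552977)·(-0.1687209)/(-9.0409994) = 4.1595141;  |Δ| = 0.0178275
f(4.1595141) = -0.0339259
x₇ = 4.1595141 − (-0.0339259)·(0.0178275)/(0.9213718) = 4.1601706;  |Δ| = 0.0006564
f(4.1601706) = 0.0001512
x₈ = 4.1601706 − 0.0001512·(0.0006564)/(0.0340771) = 4.1601676;  |Δ| = 0.0000029
|x₈ − x₇| = 0.0000029 < 0.0001

n = 8, xₙ = 4.16017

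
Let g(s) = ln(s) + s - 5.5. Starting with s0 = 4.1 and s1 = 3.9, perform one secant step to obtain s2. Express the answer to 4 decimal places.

4.0912

g(4.1) = 0.010987, g(3.9) = -0.239023
s2 = 3.900000 − (-0.239023)·(3.900000 − 4.100000) / (-0.239023 − 0.010987) = 3.900000 − (0.047805)/(-0.250010) = 4.091211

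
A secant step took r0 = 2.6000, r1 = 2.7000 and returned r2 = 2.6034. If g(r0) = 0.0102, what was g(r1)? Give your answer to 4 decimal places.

-0.2898

The secant line through (2.6000, 0.0102) and (2.7000, g(r1)) crosses zero at r2 = 2.6034.
So (2.6000, 0.0102), (2.7000, g(r1)), (2.6034, 0) are collinear:
g(r1) = 0.0102 · (2.7000 − 2.6034) / (2.6000 − 2.6034) = 0.0102 · (0.096600)/(-0.003400) = -0.289800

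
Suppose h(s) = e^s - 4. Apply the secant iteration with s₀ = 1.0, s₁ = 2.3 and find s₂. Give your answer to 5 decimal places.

h(1.0) = -1.2817182, h(2.3) = 5.9741825
s₂ = 2.3000000 − 5.9741825·(2.3000000 − 1.0000000) / (5.9741825 − (-1.2817182)) = 2.3000000 − (7.7664372)/(7.2559006) = 1.2296384

1.22964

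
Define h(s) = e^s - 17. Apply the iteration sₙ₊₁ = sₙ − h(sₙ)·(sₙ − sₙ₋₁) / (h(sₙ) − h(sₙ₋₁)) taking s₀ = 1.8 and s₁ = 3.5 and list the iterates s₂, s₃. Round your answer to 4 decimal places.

2.4878, 2.7262

h(1.8) = -10.950353, h(3.5) = 16.115452
s₂ = 3.500000 − 16.115452·(3.500000 − 1.800000) / (16.115452 − (-10.950353)) = 3.500000 − (27.396268)/(27.065804) = 2.487790
h(2.487790) = -4.965346
s₃ = 2.487790 − (-4.965346)·(2.487790 − 3.500000) / (-4.965346 − 16.115452) = 2.487790 − (5.025971)/(-21.080798) = 2.726205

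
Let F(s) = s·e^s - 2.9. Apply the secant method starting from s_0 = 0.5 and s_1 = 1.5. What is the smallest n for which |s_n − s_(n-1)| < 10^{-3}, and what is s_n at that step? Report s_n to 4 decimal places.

F(0.5) = -2.075639, F(1.5) = 3.822534
s_2 = 1.500000 − 3.822534·(1.000000)/(5.898173) = 0.851912;  |Δ| = 0.648088
F(0.851912) = -0.903011
s_3 = 0.851912 − (-0.903011)·(-0.648088)/(-4.725545) = 0.975756;  |Δ| = 0.123844
F(0.975756) = -0.311150
s_4 = 0.975756 − (-0.311150)·(0.123844)/(0.591861) = 1.040863;  |Δ| = 0.065107
F(1.040863) = 0.047369
s_5 = 1.040863 − 0.047369·(0.065107)/(0.358519) = 1.032261;  |Δ| = 0.008602
F(1.032261) = -0.002026
s_6 = 1.032261 − (-0.002026)·(-0.008602)/(-0.049394) = 1.032613;  |Δ| = 0.000353
|s_6 − s_5| = 0.000353 < 10^{-3}

n = 6, s_n = 1.0326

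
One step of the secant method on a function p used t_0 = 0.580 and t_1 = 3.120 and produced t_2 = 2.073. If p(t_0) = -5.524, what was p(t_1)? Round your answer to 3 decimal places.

3.874

The secant line through (0.580, -5.524) and (3.120, p(t_1)) crosses zero at t_2 = 2.073.
So (0.580, -5.524), (3.120, p(t_1)), (2.073, 0) are collinear:
p(t_1) = -5.524 · (3.120 − 2.073) / (0.580 − 2.073) = -5.524 · (1.04700)/(-1.49300) = 3.87383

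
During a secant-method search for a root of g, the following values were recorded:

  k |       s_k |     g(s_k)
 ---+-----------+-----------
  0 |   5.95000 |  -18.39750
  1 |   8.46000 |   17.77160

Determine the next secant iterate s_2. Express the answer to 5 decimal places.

s_2 = 8.46000 − 17.77160·(8.46000 − 5.95000) / (17.77160 − (-18.39750))
   = 8.46000 − (44.6067160)/(36.1691000) = 7.2267176

7.22672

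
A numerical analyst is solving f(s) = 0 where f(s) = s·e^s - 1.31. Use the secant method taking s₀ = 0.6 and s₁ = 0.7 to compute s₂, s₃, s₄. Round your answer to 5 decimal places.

f(0.6) = -0.2167287, f(0.7) = 0.0996269
s₂ = 0.7000000 − 0.0996269·(0.7000000 − 0.6000000) / (0.0996269 − (-0.2167287)) = 0.7000000 − (0.0099627)/(0.3163556) = 0.6685079
f(0.6685079) = -0.0055246
s₃ = 0.6685079 − (-0.0055246)·(0.6685079 − 0.7000000) / (-0.0055246 − 0.0996269) = 0.6685079 − (0.0001740)/(-0.1051515) = 0.6701625
f(0.6701625) = -0.0001305
s₄ = 0.6701625 − (-0.0001305)·(0.6701625 − 0.6685079) / (-0.0001305 − (-0.0055246)) = 0.6701625 − (-0.0000002)/(0.0053941) = 0.6702026

0.66851, 0.67016, 0.67020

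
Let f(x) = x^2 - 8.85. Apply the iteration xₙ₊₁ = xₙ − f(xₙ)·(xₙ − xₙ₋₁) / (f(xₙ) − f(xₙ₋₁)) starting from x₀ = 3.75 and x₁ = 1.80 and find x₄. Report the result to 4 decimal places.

2.9737

f(3.75) = 5.212500, f(1.80) = -5.610000
x₂ = 1.800000 − (-5.610000)·(1.800000 − 3.750000) / (-5.610000 − 5.212500) = 1.800000 − (10.939500)/(-10.822500) = 2.810811
f(2.810811) = -0.949343
x₃ = 2.810811 − (-0.949343)·(2.810811 − 1.800000) / (-0.949343 − (-5.610000)) = 2.810811 − (-0.959606)/(4.660657) = 3.016706
f(3.016706) = 0.250514
x₄ = 3.016706 − 0.250514·(3.016706 − 2.810811) / (0.250514 − (-0.949343)) = 3.016706 − (0.051579)/(1.199856) = 2.973718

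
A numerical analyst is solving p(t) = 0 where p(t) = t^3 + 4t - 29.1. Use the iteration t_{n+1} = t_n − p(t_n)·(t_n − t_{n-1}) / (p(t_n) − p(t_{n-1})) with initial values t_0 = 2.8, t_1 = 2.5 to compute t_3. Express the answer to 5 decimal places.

2.64596

p(2.8) = 4.0520000, p(2.5) = -3.4750000
t_2 = 2.5000000 − (-3.4750000)·(2.5000000 − 2.8000000) / (-3.4750000 − 4.0520000) = 2.5000000 − (1.0425000)/(-7.5270000) = 2.6385014
p(2.6385014) = -0.1775667
t_3 = 2.6385014 − (-0.1775667)·(2.6385014 − 2.5000000) / (-0.1775667 − (-3.4750000)) = 2.6385014 − (-0.0245932)/(3.2974333) = 2.6459597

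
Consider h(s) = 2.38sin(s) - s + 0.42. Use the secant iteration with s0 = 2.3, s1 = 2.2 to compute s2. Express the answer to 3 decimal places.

h(2.3) = -0.10522, h(2.2) = 0.14422
s2 = 2.20000 − 0.14422·(2.20000 − 2.30000) / (0.14422 − (-0.10522)) = 2.20000 − (-0.01442)/(0.24944) = 2.25782

2.258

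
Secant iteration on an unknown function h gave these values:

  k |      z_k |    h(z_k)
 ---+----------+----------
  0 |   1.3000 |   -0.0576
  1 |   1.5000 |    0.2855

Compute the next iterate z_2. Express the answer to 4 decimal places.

1.3336

z_2 = 1.5000 − 0.2855·(1.5000 − 1.3000) / (0.2855 − (-0.0576))
   = 1.5000 − (0.057100)/(0.343100) = 1.333576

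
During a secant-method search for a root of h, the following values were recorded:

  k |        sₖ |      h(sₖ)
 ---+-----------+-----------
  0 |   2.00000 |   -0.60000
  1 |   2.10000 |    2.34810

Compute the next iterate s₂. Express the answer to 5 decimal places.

2.02035

s₂ = 2.10000 − 2.34810·(2.10000 − 2.00000) / (2.34810 − (-0.60000))
   = 2.10000 − (0.2348100)/(2.9481000) = 2.0203521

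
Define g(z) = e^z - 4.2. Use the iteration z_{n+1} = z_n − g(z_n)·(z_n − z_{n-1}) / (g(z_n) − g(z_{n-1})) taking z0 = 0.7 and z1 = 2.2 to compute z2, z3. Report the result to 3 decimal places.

g(0.7) = -2.18625, g(2.2) = 4.82501
z2 = 2.20000 − 4.82501·(2.20000 − 0.70000) / (4.82501 − (-2.18625)) = 2.20000 − (7.23752)/(7.01126) = 1.16773
g(1.16773) = -0.98532
z3 = 1.16773 − (-0.98532)·(1.16773 − 2.20000) / (-0.98532 − 4.82501) = 1.16773 − (1.01711)/(-5.81033) = 1.34278

1.168, 1.343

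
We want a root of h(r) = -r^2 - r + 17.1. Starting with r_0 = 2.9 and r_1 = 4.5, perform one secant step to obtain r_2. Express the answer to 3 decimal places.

3.589

h(2.9) = 5.79000, h(4.5) = -7.65000
r_2 = 4.50000 − (-7.65000)·(4.50000 − 2.90000) / (-7.65000 − 5.79000) = 4.50000 − (-12.24000)/(-13.44000) = 3.58929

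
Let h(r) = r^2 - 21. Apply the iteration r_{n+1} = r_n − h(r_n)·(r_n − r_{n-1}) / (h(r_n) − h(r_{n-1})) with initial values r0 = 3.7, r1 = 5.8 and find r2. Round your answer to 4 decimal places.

h(3.7) = -7.310000, h(5.8) = 12.640000
r2 = 5.800000 − 12.640000·(5.800000 − 3.700000) / (12.640000 − (-7.310000)) = 5.800000 − (26.544000)/(19.950000) = 4.469474

4.4695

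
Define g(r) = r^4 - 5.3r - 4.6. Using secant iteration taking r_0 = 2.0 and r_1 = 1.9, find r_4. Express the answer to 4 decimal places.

1.9692

g(2.0) = 0.800000, g(1.9) = -1.637900
r_2 = 1.900000 − (-1.637900)·(1.900000 − 2.000000) / (-1.637900 − 0.800000) = 1.900000 − (0.163790)/(-2.437900) = 1.967185
g(1.967185) = -0.050601
r_3 = 1.967185 − (-0.050601)·(1.967185 − 1.900000) / (-0.050601 − (-1.637900)) = 1.967185 − (-0.003400)/(1.587299) = 1.969327
g(1.969327) = 0.003372
r_4 = 1.969327 − 0.003372·(1.969327 − 1.967185) / (0.003372 − (-0.050601)) = 1.969327 − (0.000007)/(0.053974) = 1.969193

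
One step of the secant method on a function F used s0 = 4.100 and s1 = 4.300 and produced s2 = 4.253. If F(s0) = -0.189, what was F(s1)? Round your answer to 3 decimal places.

The secant line through (4.100, -0.189) and (4.300, F(s1)) crosses zero at s2 = 4.253.
So (4.100, -0.189), (4.300, F(s1)), (4.253, 0) are collinear:
F(s1) = -0.189 · (4.300 − 4.253) / (4.100 − 4.253) = -0.189 · (0.04700)/(-0.15300) = 0.05806

0.058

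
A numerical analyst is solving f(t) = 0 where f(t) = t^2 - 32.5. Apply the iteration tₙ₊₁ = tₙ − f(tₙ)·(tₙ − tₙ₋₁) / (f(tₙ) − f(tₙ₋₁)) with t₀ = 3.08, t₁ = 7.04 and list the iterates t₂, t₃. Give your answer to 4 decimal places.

f(3.08) = -23.013600, f(7.04) = 17.061600
t₂ = 7.040000 − 17.061600·(7.040000 − 3.080000) / (17.061600 − (-23.013600)) = 7.040000 − (67.563936)/(40.075200) = 5.354071
f(5.354071) = -3.833922
t₃ = 5.354071 − (-3.833922)·(5.354071 − 7.040000) / (-3.833922 − 17.061600) = 5.354071 − (6.463720)/(-20.895522) = 5.663406

5.3541, 5.6634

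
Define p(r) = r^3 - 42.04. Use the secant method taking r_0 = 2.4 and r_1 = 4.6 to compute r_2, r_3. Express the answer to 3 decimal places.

3.143, 3.385

p(2.4) = -28.21600, p(4.6) = 55.29600
r_2 = 4.60000 − 55.29600·(4.60000 − 2.40000) / (55.29600 − (-28.21600)) = 4.60000 − (121.65120)/(83.51200) = 3.14331
p(3.14331) = -10.98288
r_3 = 3.14331 − (-10.98288)·(3.14331 − 4.60000) / (-10.98288 − 55.29600) = 3.14331 − (15.99867)/(-66.27888) = 3.38469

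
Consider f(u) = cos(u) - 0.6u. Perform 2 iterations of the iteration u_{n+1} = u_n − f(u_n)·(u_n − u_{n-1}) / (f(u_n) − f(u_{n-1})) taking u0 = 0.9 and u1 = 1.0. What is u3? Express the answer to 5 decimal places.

0.95825

f(0.9) = 0.0816100, f(1.0) = -0.0596977
u2 = 1.0000000 − (-0.0596977)·(1.0000000 − 0.9000000) / (-0.0596977 − 0.0816100) = 1.0000000 − (-0.0059698)/(-0.1413077) = 0.9577534
f(0.9577534) = 0.0007069
u3 = 0.9577534 − 0.0007069·(0.9577534 − 1.0000000) / (0.0007069 − (-0.0596977)) = 0.9577534 − (-0.0000299)/(0.0604046) = 0.9582478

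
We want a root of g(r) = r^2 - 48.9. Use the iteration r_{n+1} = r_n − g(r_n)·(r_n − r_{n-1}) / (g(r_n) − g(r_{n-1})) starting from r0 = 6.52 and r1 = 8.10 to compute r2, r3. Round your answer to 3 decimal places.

g(6.52) = -6.38960, g(8.10) = 16.71000
r2 = 8.10000 − 16.71000·(8.10000 − 6.52000) / (16.71000 − (-6.38960)) = 8.10000 − (26.40180)/(23.09960) = 6.95705
g(6.95705) = -0.49952
r3 = 6.95705 − (-0.49952)·(6.95705 − 8.10000) / (-0.49952 − 16.71000) = 6.95705 − (0.57093)/(-17.20952) = 6.99022

6.957, 6.990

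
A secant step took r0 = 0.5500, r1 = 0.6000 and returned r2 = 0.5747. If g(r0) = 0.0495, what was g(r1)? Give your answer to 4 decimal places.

The secant line through (0.5500, 0.0495) and (0.6000, g(r1)) crosses zero at r2 = 0.5747.
So (0.5500, 0.0495), (0.6000, g(r1)), (0.5747, 0) are collinear:
g(r1) = 0.0495 · (0.6000 − 0.5747) / (0.5500 − 0.5747) = 0.0495 · (0.025300)/(-0.024700) = -0.050702

-0.0507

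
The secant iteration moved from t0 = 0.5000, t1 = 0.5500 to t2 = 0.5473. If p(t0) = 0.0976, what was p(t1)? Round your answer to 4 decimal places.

The secant line through (0.5000, 0.0976) and (0.5500, p(t1)) crosses zero at t2 = 0.5473.
So (0.5000, 0.0976), (0.5500, p(t1)), (0.5473, 0) are collinear:
p(t1) = 0.0976 · (0.5500 − 0.5473) / (0.5000 − 0.5473) = 0.0976 · (0.002700)/(-0.047300) = -0.005571

-0.0056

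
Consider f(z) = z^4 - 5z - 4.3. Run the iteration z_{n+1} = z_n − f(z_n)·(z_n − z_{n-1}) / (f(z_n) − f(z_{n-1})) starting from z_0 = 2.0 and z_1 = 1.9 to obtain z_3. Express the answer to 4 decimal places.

1.9332

f(2.0) = 1.700000, f(1.9) = -0.767900
z_2 = 1.900000 − (-0.767900)·(1.900000 − 2.000000) / (-0.767900 − 1.700000) = 1.900000 − (0.076790)/(-2.467900) = 1.931116
f(1.931116) = -0.048592
z_3 = 1.931116 − (-0.048592)·(1.931116 − 1.900000) / (-0.048592 − (-0.767900)) = 1.931116 − (-0.001512)/(0.719308) = 1.933217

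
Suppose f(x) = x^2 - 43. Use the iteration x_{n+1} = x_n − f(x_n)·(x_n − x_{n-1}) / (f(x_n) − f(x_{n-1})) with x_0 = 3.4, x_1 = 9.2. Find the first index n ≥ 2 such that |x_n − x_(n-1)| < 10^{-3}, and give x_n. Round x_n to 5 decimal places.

f(3.4) = -31.4400000, f(9.2) = 41.6400000
x_2 = 9.2000000 − 41.6400000·(5.8000000)/(73.0800000) = 5.8952381;  |Δ| = 3.3047619
f(5.8952381) = -8.2461678
x_3 = 5.8952381 − (-8.2461678)·(-3.3047619)/(-49.8861678) = 6.4415142;  |Δ| = 0.5462761
f(6.4415142) = -1.5068949
x_4 = 6.4415142 − (-1.5068949)·(0.5462761)/(6.7392729) = 6.5636610;  |Δ| = 0.1221468
f(6.5636610) = 0.0816457
x_5 = 6.5636610 − 0.0816457·(0.1221468)/(1.5885406) = 6.5573831;  |Δ| = 0.0062779
f(6.5573831) = -0.0007274
x_6 = 6.5573831 − (-0.0007274)·(-0.0062779)/(-0.0823731) = 6.5574385;  |Δ| = 0.0000554
|x_6 − x_5| = 0.0000554 < 10^{-3}

n = 6, x_n = 6.55744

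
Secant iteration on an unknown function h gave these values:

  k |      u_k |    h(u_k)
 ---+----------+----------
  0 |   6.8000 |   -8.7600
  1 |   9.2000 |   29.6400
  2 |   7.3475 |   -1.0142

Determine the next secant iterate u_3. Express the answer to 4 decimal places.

7.4088

u_3 = 7.3475 − (-1.0142)·(7.3475 − 9.2000) / (-1.0142 − 29.6400)
   = 7.3475 − (1.878805)/(-30.654200) = 7.408790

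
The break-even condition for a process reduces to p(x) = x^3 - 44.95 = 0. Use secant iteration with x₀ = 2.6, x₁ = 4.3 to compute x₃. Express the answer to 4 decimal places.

3.5170

p(2.6) = -27.374000, p(4.3) = 34.557000
x₂ = 4.300000 − 34.557000·(4.300000 − 2.600000) / (34.557000 − (-27.374000)) = 4.300000 − (58.746900)/(61.931000) = 3.351414
p(3.351414) = -7.307010
x₃ = 3.351414 − (-7.307010)·(3.351414 − 4.300000) / (-7.307010 − 34.557000) = 3.351414 − (6.931330)/(-41.864010) = 3.516981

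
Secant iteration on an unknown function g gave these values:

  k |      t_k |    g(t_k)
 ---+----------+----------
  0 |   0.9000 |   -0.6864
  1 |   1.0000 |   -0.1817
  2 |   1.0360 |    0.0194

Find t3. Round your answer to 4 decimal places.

t3 = 1.0360 − 0.0194·(1.0360 − 1.0000) / (0.0194 − (-0.1817))
   = 1.0360 − (0.000698)/(0.201100) = 1.032527

1.0325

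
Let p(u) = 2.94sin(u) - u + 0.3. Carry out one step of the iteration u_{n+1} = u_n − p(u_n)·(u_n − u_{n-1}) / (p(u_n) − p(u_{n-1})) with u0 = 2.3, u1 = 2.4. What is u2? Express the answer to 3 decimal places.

p(2.3) = 0.19237, p(2.4) = -0.11414
u2 = 2.40000 − (-0.11414)·(2.40000 − 2.30000) / (-0.11414 − 0.19237) = 2.40000 − (-0.01141)/(-0.30651) = 2.36276

2.363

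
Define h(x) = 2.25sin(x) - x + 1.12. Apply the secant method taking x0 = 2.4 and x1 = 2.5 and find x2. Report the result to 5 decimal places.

h(2.4) = 0.2397922, h(2.5) = -0.0334377
x2 = 2.5000000 − (-0.0334377)·(2.5000000 − 2.4000000) / (-0.0334377 − 0.2397922) = 2.5000000 − (-0.0033438)/(-0.2732298) = 2.4877621

2.48776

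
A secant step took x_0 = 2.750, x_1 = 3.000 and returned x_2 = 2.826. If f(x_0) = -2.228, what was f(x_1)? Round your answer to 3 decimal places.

5.101

The secant line through (2.750, -2.228) and (3.000, f(x_1)) crosses zero at x_2 = 2.826.
So (2.750, -2.228), (3.000, f(x_1)), (2.826, 0) are collinear:
f(x_1) = -2.228 · (3.000 − 2.826) / (2.750 − 2.826) = -2.228 · (0.17400)/(-0.07600) = 5.10095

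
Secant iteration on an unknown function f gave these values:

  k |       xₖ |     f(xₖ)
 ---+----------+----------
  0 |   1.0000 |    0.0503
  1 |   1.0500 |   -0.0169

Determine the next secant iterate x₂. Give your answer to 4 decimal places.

x₂ = 1.0500 − (-0.0169)·(1.0500 − 1.0000) / (-0.0169 − 0.0503)
   = 1.0500 − (-0.000845)/(-0.067200) = 1.037426

1.0374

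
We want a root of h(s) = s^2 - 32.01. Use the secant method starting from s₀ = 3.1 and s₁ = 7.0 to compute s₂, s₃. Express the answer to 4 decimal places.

5.3178, 5.6207

h(3.1) = -22.400000, h(7.0) = 16.990000
s₂ = 7.000000 − 16.990000·(7.000000 − 3.100000) / (16.990000 − (-22.400000)) = 7.000000 − (66.261000)/(39.390000) = 5.317822
h(5.317822) = -3.730771
s₃ = 5.317822 − (-3.730771)·(5.317822 − 7.000000) / (-3.730771 − 16.990000) = 5.317822 − (6.275823)/(-20.720771) = 5.620698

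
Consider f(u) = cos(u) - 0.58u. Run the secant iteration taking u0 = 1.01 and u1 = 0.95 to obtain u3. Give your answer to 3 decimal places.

0.972

f(1.01) = -0.05394, f(0.95) = 0.03068
u2 = 0.95000 − 0.03068·(0.95000 − 1.01000) / (0.03068 − (-0.05394)) = 0.95000 − (-0.00184)/(0.08462) = 0.97176
f(0.97176) = 0.00023
u3 = 0.97176 − 0.00023·(0.97176 − 0.95000) / (0.00023 − 0.03068) = 0.97176 − (0.00001)/(-0.03045) = 0.97192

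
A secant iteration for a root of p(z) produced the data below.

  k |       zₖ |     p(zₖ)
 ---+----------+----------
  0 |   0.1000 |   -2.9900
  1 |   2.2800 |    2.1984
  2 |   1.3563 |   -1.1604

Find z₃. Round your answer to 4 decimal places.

z₃ = 1.3563 − (-1.1604)·(1.3563 − 2.2800) / (-1.1604 − 2.1984)
   = 1.3563 − (1.071861)/(-3.358800) = 1.675420

1.6754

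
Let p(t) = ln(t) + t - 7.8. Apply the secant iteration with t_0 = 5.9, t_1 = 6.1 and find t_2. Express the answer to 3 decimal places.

p(5.9) = -0.12505, p(6.1) = 0.10829
t_2 = 6.10000 − 0.10829·(6.10000 − 5.90000) / (0.10829 − (-0.12505)) = 6.10000 − (0.02166)/(0.23334) = 6.00718

6.007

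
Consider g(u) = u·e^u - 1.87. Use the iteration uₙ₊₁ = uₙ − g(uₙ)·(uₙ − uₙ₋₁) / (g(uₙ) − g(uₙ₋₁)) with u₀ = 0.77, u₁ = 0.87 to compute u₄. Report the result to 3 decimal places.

0.822

g(0.77) = -0.20698, g(0.87) = 0.20661
u₂ = 0.87000 − 0.20661·(0.87000 − 0.77000) / (0.20661 − (-0.20698)) = 0.87000 − (0.02066)/(0.41359) = 0.82004
g(0.82004) = -0.00801
u₃ = 0.82004 − (-0.00801)·(0.82004 − 0.87000) / (-0.00801 − 0.20661) = 0.82004 − (0.00040)/(-0.21462) = 0.82191
g(0.82191) = -0.00029
u₄ = 0.82191 − (-0.00029)·(0.82191 − 0.82004) / (-0.00029 − (-0.00801)) = 0.82191 − (0.00000)/(0.00771) = 0.82198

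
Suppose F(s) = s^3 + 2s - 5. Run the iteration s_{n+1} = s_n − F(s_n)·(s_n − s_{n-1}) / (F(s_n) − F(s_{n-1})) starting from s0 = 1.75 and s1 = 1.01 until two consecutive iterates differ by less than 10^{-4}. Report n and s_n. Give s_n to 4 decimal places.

F(1.75) = 3.859375, F(1.01) = -1.949699
s2 = 1.010000 − (-1.949699)·(-0.740000)/(-5.809074) = 1.258366;  |Δ| = 0.248366
F(1.258366) = -0.490663
s3 = 1.258366 − (-0.490663)·(0.248366)/(1.459036) = 1.341890;  |Δ| = 0.083524
F(1.341890) = 0.100079
s4 = 1.341890 − 0.100079·(0.083524)/(0.590742) = 1.327740;  |Δ| = 0.014150
F(1.327740) = -0.003856
s5 = 1.327740 − (-0.003856)·(-0.014150)/(-0.103935) = 1.328265;  |Δ| = 0.000525
F(1.328265) = -0.000029
s6 = 1.328265 − (-0.000029)·(0.000525)/(0.003827) = 1.328269;  |Δ| = 0.000004
|s6 − s5| = 0.000004 < 10^{-4}

n = 6, s_n = 1.3283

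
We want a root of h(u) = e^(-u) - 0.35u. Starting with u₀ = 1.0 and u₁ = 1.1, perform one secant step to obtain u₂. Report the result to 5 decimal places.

h(1.0) = 0.0178794, h(1.1) = -0.0521289
u₂ = 1.1000000 − (-0.0521289)·(1.1000000 − 1.0000000) / (-0.0521289 − 0.0178794) = 1.1000000 − (-0.0052129)/(-0.0700084) = 1.0255390

1.02554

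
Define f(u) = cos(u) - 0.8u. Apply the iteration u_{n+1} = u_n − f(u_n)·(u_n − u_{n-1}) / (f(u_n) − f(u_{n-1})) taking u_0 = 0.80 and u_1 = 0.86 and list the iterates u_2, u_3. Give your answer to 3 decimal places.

0.837, 0.837

f(0.80) = 0.05671, f(0.86) = -0.03556
u_2 = 0.86000 − (-0.03556)·(0.86000 − 0.80000) / (-0.03556 − 0.05671) = 0.86000 − (-0.00213)/(-0.09227) = 0.83687
f(0.83687) = 0.00029
u_3 = 0.83687 − 0.00029·(0.83687 − 0.86000) / (0.00029 − (-0.03556)) = 0.83687 − (-0.00001)/(0.03585) = 0.83706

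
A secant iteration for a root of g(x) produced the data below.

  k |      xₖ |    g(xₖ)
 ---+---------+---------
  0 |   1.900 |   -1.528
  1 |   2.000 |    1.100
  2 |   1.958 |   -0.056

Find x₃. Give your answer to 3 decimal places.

x₃ = 1.958 − (-0.056)·(1.958 − 2.000) / (-0.056 − 1.100)
   = 1.958 − (0.00235)/(-1.15600) = 1.96003

1.960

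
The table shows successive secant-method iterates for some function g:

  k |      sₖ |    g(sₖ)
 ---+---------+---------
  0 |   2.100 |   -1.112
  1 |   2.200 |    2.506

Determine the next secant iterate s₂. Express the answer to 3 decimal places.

s₂ = 2.200 − 2.506·(2.200 − 2.100) / (2.506 − (-1.112))
   = 2.200 − (0.25060)/(3.61800) = 2.13074

2.131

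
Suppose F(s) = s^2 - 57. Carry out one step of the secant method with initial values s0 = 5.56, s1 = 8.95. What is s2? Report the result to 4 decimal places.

F(5.56) = -26.086400, F(8.95) = 23.102500
s2 = 8.950000 − 23.102500·(8.950000 − 5.560000) / (23.102500 − (-26.086400)) = 8.950000 − (78.317475)/(49.188900) = 7.357822

7.3578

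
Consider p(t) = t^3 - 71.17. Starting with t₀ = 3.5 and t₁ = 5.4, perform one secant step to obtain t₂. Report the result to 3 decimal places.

p(3.5) = -28.29500, p(5.4) = 86.29400
t₂ = 5.40000 − 86.29400·(5.40000 − 3.50000) / (86.29400 − (-28.29500)) = 5.40000 − (163.95860)/(114.58900) = 3.96916

3.969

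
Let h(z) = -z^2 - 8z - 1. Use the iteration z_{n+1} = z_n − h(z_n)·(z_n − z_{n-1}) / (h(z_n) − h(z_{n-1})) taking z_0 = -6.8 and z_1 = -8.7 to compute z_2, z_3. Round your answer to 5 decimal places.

h(-6.8) = 7.1600000, h(-8.7) = -7.0900000
z_2 = -8.7000000 − (-7.0900000)·(-8.7000000 − (-6.8000000)) / (-7.0900000 − 7.1600000) = -8.7000000 − (13.4710000)/(-14.2500000) = -7.7546667
h(-7.7546667) = 0.9024782
z_3 = -7.7546667 − 0.9024782·(-7.7546667 − (-8.7000000)) / (0.9024782 − (-7.0900000)) = -7.7546667 − (0.8531427)/(7.9924782) = -7.8614099

-7.75467, -7.86141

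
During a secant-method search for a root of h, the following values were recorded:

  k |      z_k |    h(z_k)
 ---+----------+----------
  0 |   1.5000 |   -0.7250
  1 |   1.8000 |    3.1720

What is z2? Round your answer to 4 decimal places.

z2 = 1.8000 − 3.1720·(1.8000 − 1.5000) / (3.1720 − (-0.7250))
   = 1.8000 − (0.951600)/(3.897000) = 1.555812

1.5558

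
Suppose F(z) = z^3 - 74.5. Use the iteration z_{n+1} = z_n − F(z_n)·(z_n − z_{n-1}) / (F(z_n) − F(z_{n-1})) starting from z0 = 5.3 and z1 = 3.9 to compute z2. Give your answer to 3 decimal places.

F(5.3) = 74.37700, F(3.9) = -15.18100
z2 = 3.90000 − (-15.18100)·(3.90000 − 5.30000) / (-15.18100 − 74.37700) = 3.90000 − (21.25340)/(-89.55800) = 4.13731

4.137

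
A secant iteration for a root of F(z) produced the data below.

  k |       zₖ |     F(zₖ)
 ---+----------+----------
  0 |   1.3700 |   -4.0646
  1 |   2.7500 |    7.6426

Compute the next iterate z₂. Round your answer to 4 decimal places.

1.8491

z₂ = 2.7500 − 7.6426·(2.7500 − 1.3700) / (7.6426 − (-4.0646))
   = 2.7500 − (10.546788)/(11.707200) = 1.849120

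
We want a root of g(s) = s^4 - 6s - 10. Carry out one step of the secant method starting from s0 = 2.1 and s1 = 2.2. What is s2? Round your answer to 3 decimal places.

2.193

g(2.1) = -3.15190, g(2.2) = 0.22560
s2 = 2.20000 − 0.22560·(2.20000 − 2.10000) / (0.22560 − (-3.15190)) = 2.20000 − (0.02256)/(3.37750) = 2.19332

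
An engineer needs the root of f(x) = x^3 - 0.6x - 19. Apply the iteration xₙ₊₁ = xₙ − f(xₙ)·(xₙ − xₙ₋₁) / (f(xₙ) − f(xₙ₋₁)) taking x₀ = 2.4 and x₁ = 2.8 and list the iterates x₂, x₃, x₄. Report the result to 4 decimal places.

f(2.4) = -6.616000, f(2.8) = 1.272000
x₂ = 2.800000 − 1.272000·(2.800000 − 2.400000) / (1.272000 − (-6.616000)) = 2.800000 − (0.508800)/(7.888000) = 2.735497
f(2.735497) = -0.171729
x₃ = 2.735497 − (-0.171729)·(2.735497 − 2.800000) / (-0.171729 − 1.272000) = 2.735497 − (0.011077)/(-1.443729) = 2.743169
f(2.743169) = -0.003610
x₄ = 2.743169 − (-0.003610)·(2.743169 − 2.735497) / (-0.003610 − (-0.171729)) = 2.743169 − (-0.000028)/(0.168119) = 2.743334

2.7355, 2.7432, 2.7433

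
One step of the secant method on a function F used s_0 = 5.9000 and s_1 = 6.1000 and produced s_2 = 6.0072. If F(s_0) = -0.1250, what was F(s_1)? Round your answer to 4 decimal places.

The secant line through (5.9000, -0.1250) and (6.1000, F(s_1)) crosses zero at s_2 = 6.0072.
So (5.9000, -0.1250), (6.1000, F(s_1)), (6.0072, 0) are collinear:
F(s_1) = -0.1250 · (6.1000 − 6.0072) / (5.9000 − 6.0072) = -0.1250 · (0.092800)/(-0.107200) = 0.108209

0.1082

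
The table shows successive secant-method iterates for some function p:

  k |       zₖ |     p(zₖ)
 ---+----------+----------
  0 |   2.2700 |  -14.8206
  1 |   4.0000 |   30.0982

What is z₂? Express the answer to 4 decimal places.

2.8408

z₂ = 4.0000 − 30.0982·(4.0000 − 2.2700) / (30.0982 − (-14.8206))
   = 4.0000 − (52.069886)/(44.918800) = 2.840800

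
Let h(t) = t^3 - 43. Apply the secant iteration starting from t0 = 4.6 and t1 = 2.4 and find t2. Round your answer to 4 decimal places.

h(4.6) = 54.336000, h(2.4) = -29.176000
t2 = 2.400000 − (-29.176000)·(2.400000 − 4.600000) / (-29.176000 − 54.336000) = 2.400000 − (64.187200)/(-83.512000) = 3.168599

3.1686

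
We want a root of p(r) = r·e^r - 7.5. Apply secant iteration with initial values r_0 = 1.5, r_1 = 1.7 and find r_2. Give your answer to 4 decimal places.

1.5602

p(1.5) = -0.777466, p(1.7) = 1.805711
r_2 = 1.700000 − 1.805711·(1.700000 − 1.500000) / (1.805711 − (-0.777466)) = 1.700000 − (0.361142)/(2.583177) = 1.560195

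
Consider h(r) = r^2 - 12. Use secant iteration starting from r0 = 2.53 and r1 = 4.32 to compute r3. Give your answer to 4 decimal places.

h(2.53) = -5.599100, h(4.32) = 6.662400
r2 = 4.320000 − 6.662400·(4.320000 − 2.530000) / (6.662400 − (-5.599100)) = 4.320000 − (11.925696)/(12.261500) = 3.347387
h(3.347387) = -0.795001
r3 = 3.347387 − (-0.795001)·(3.347387 − 4.320000) / (-0.795001 − 6.662400) = 3.347387 − (0.773229)/(-7.457401) = 3.451073

3.4511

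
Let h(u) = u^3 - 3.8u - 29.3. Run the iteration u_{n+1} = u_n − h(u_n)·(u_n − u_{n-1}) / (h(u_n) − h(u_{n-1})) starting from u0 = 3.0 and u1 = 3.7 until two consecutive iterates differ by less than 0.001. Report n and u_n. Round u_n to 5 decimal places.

n = 5, u_n = 3.49163

h(3.0) = -13.7000000, h(3.7) = 7.2930000
u2 = 3.7000000 − 7.2930000·(0.7000000)/(20.9930000) = 3.4568189;  |Δ| = 0.2431811
h(3.4568189) = -1.1283181
u3 = 3.4568189 − (-1.1283181)·(-0.2431811)/(-8.4213181) = 3.4894012;  |Δ| = 0.0325823
h(3.4894012) = -0.0730521
u4 = 3.4894012 − (-0.0730521)·(0.0325823)/(1.0552660) = 3.4916567;  |Δ| = 0.0022555
h(3.4916567) = 0.0008202
u5 = 3.4916567 − 0.0008202·(0.0022555)/(0.0738723) = 3.4916317;  |Δ| = 0.0000250
|u5 − u4| = 0.0000250 < 0.001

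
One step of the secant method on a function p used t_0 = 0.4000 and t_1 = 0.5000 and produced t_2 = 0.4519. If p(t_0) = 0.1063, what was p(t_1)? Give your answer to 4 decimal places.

The secant line through (0.4000, 0.1063) and (0.5000, p(t_1)) crosses zero at t_2 = 0.4519.
So (0.4000, 0.1063), (0.5000, p(t_1)), (0.4519, 0) are collinear:
p(t_1) = 0.1063 · (0.5000 − 0.4519) / (0.4000 − 0.4519) = 0.1063 · (0.048100)/(-0.051900) = -0.098517

-0.0985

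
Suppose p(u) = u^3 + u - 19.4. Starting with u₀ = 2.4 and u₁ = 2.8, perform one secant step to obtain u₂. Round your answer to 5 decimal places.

p(2.4) = -3.1760000, p(2.8) = 5.3520000
u₂ = 2.8000000 − 5.3520000·(2.8000000 − 2.4000000) / (5.3520000 − (-3.1760000)) = 2.8000000 − (2.1408000)/(8.5280000) = 2.5489681

2.54897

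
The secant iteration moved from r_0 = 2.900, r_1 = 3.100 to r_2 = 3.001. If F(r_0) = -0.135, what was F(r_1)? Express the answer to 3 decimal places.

0.132

The secant line through (2.900, -0.135) and (3.100, F(r_1)) crosses zero at r_2 = 3.001.
So (2.900, -0.135), (3.100, F(r_1)), (3.001, 0) are collinear:
F(r_1) = -0.135 · (3.100 − 3.001) / (2.900 − 3.001) = -0.135 · (0.09900)/(-0.10100) = 0.13233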